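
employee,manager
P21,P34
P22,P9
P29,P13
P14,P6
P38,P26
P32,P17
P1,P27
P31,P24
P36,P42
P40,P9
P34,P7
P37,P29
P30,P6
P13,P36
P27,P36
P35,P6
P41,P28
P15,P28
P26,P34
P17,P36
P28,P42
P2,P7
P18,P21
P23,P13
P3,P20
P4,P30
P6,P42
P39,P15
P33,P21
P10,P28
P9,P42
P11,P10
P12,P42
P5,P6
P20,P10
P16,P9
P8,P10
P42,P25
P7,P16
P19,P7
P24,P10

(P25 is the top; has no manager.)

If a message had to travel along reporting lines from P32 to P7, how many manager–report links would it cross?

6

P32 is 3 levels below P42, and P7 is 3 levels below P42 (their lowest common manager). The shortest path runs up from P32 to P42 and back down to P7: 3 + 3 = 6 links.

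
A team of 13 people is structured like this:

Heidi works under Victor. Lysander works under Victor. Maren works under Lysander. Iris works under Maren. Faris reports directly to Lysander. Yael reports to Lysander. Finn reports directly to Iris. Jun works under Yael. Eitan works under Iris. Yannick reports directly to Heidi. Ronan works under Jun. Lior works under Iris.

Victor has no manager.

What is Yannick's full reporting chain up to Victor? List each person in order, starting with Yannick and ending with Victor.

Yannick reports to Heidi. Heidi reports to Victor. Victor is at the top.

Yannick -> Heidi -> Victor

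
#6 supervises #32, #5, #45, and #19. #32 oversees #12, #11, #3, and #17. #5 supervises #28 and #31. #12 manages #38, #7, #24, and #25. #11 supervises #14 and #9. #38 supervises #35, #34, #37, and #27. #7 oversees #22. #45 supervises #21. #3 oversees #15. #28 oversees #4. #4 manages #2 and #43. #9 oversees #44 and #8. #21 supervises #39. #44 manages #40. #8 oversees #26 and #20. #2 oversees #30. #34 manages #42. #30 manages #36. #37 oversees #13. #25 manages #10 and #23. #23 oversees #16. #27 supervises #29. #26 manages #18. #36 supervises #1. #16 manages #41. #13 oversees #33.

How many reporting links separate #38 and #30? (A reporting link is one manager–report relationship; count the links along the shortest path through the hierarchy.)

#38 is 3 levels below #6, and #30 is 5 levels below #6 (their lowest common manager). The shortest path runs up from #38 to #6 and back down to #30: 3 + 5 = 8 links.

8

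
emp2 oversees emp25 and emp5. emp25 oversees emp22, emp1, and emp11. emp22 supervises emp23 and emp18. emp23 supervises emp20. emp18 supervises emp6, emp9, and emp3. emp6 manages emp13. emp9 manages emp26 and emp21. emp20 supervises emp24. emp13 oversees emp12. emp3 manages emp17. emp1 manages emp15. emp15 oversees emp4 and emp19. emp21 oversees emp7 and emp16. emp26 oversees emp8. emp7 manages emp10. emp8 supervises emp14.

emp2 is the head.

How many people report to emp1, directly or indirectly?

3

emp1 directly manages emp15. Under emp15: emp19, emp4 (2). That's 3 in total.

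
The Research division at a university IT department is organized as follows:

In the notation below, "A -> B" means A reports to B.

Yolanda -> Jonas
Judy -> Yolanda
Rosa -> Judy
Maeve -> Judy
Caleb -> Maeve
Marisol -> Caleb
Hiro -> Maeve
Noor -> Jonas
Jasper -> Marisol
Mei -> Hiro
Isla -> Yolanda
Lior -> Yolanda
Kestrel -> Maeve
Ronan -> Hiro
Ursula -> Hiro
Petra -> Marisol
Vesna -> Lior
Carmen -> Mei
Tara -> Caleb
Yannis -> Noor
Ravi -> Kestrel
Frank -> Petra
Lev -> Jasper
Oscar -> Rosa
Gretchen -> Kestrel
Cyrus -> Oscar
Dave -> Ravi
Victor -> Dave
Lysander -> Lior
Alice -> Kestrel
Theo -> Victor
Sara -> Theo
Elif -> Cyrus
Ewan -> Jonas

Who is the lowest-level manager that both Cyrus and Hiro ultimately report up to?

Cyrus's chain of managers is Oscar, Rosa, Judy, Yolanda, Jonas. Hiro's chain of managers is Maeve, Judy, Yolanda, Jonas. The first manager that appears in both chains is Judy.

Judy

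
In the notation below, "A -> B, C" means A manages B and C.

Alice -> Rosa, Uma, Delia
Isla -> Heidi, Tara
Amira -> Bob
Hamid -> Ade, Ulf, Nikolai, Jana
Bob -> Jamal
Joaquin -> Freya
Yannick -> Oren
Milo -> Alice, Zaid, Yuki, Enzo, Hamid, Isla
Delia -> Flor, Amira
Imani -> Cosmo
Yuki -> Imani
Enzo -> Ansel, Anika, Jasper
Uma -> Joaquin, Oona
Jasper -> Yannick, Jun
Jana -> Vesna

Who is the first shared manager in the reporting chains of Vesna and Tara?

Vesna's chain of managers is Jana, Hamid, Milo. Tara's chain of managers is Isla, Milo. The first manager that appears in both chains is Milo.

Milo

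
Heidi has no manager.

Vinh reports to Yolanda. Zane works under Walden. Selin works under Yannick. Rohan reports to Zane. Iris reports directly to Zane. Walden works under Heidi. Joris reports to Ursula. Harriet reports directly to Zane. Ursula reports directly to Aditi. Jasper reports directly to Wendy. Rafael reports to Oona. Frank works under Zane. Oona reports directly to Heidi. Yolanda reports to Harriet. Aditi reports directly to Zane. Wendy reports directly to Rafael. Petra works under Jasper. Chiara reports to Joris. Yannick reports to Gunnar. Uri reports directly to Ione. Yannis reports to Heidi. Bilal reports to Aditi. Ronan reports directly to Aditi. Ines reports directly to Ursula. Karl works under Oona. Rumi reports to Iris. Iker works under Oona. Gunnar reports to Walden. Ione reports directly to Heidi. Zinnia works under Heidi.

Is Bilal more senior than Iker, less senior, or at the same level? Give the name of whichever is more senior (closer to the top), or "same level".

Bilal is 4 levels below Heidi; Iker is 2. Iker is higher.

Iker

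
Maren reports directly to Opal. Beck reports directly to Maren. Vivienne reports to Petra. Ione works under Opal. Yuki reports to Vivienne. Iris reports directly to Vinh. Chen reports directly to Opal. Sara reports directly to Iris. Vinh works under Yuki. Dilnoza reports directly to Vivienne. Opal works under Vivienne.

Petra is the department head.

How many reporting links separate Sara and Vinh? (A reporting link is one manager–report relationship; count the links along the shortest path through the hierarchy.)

2

Sara is in Vinh's organization: the chain from Sara up to Vinh is Sara → Iris → Vinh, which is 2 links.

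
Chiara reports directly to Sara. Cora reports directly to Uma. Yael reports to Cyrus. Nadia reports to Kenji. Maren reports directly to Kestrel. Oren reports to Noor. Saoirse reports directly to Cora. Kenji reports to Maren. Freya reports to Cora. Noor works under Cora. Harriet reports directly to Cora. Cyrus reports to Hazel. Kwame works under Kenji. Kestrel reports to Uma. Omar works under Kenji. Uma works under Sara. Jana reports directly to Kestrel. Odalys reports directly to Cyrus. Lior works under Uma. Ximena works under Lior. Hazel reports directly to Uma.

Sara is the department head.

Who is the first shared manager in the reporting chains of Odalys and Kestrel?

Uma

Odalys's chain of managers is Cyrus, Hazel, Uma, Sara. Kestrel's chain of managers is Uma, Sara. The first manager that appears in both chains is Uma.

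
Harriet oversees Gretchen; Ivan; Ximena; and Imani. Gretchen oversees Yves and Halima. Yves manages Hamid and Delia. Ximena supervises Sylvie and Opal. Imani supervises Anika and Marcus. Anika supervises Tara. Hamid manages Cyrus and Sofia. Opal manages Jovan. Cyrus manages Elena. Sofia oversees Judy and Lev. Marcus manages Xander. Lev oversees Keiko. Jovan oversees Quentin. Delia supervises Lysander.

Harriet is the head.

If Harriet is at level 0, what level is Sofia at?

Chain from Sofia up to Harriet: Sofia → Hamid → Yves → Gretchen → Harriet. That is 4 steps up, so Sofia is 4 levels below Harriet.

4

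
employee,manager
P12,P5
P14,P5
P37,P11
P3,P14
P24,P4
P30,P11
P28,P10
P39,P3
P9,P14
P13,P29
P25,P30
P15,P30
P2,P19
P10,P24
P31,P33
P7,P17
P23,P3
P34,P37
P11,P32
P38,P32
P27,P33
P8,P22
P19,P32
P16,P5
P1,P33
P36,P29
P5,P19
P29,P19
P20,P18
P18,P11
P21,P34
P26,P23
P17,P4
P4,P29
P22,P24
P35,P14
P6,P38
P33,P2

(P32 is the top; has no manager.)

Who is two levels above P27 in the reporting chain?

P27 reports to P33, and P33 reports to P2. So P27's skip-level manager is P2.

P2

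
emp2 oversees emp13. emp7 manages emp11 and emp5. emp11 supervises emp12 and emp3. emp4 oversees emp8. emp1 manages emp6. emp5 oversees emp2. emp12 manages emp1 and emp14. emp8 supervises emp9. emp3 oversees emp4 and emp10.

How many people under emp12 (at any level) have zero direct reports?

The people in emp12's organization with no one reporting to them are emp14, emp6. That is 2.

2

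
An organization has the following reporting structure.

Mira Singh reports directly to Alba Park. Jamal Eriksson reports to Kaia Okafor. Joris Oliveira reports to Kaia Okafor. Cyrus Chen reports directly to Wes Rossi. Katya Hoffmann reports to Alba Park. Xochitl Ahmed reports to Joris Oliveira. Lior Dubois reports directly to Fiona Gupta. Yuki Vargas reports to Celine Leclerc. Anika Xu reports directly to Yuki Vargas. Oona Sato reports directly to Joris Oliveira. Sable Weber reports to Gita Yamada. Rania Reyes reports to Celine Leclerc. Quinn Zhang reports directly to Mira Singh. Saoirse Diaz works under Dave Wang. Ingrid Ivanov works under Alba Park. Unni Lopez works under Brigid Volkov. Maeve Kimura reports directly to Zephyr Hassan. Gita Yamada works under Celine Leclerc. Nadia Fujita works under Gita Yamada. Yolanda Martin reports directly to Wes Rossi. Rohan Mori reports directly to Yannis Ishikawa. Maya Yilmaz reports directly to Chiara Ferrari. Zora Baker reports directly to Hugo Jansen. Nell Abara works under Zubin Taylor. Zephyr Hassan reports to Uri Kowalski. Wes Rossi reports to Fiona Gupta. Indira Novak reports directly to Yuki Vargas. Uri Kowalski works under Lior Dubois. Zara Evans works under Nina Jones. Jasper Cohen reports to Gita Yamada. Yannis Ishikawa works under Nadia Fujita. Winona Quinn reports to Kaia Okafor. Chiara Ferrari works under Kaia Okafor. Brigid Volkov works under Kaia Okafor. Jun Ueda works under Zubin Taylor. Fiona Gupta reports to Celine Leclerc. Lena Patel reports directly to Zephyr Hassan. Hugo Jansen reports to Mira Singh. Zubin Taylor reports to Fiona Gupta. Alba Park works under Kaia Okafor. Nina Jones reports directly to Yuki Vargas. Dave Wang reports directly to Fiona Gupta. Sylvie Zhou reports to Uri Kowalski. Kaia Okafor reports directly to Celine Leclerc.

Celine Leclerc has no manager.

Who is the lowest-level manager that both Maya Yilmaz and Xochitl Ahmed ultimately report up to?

Maya Yilmaz's chain of managers is Chiara Ferrari, Kaia Okafor, Celine Leclerc. Xochitl Ahmed's chain of managers is Joris Oliveira, Kaia Okafor, Celine Leclerc. The first manager that appears in both chains is Kaia Okafor.

Kaia Okafor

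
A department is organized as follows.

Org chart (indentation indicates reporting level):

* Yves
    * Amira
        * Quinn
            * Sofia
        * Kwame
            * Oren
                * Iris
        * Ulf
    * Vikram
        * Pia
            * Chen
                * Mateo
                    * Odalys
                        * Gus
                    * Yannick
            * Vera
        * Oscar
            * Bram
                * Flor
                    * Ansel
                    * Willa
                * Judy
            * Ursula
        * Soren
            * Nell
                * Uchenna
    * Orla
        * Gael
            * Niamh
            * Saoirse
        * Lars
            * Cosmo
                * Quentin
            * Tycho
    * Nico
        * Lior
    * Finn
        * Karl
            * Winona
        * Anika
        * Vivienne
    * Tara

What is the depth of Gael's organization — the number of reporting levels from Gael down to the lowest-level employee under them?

1

The longest chain under Gael runs Gael → Saoirse, which is 1 level below Gael.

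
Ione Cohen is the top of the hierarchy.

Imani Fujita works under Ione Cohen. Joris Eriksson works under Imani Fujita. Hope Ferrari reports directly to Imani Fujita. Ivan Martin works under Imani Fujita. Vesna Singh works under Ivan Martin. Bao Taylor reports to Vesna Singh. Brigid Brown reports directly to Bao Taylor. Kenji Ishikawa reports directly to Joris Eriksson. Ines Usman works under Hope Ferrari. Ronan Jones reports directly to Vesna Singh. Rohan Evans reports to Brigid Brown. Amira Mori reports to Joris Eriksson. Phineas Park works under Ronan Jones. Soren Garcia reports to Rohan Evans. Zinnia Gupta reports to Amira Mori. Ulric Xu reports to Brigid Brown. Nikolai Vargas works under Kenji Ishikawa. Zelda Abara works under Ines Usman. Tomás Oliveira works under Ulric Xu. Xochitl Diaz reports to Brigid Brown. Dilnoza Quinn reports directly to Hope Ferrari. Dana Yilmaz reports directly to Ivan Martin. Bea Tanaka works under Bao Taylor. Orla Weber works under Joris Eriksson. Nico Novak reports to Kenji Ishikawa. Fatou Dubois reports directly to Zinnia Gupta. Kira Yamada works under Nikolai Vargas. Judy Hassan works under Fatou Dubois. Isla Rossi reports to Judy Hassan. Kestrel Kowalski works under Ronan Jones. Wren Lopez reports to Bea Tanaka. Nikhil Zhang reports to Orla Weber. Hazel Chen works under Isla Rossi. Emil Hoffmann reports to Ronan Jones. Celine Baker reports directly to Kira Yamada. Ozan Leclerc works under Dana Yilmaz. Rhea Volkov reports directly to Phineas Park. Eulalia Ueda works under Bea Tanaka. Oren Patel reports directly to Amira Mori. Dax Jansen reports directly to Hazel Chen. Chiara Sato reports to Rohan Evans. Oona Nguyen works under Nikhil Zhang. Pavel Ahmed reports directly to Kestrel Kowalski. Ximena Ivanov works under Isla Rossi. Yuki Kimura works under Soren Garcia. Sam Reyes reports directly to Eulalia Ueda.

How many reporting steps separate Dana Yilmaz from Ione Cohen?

3

Chain from Dana Yilmaz up to Ione Cohen: Dana Yilmaz → Ivan Martin → Imani Fujita → Ione Cohen. That is 3 steps up, so Dana Yilmaz is 3 levels below Ione Cohen.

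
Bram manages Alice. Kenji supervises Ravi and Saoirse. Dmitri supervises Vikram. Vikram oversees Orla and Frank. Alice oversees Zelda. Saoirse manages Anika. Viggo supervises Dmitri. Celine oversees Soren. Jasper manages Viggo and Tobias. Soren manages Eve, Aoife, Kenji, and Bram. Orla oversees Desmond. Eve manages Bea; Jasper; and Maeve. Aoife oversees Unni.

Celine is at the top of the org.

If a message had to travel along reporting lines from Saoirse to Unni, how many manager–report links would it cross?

4

Saoirse is 2 levels below Soren, and Unni is 2 levels below Soren (their lowest common manager). The shortest path runs up from Saoirse to Soren and back down to Unni: 2 + 2 = 4 links.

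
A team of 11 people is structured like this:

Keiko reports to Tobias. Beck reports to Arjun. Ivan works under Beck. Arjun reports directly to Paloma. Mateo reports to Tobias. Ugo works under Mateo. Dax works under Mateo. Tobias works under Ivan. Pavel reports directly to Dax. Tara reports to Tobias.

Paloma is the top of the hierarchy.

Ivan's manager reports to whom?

Ivan reports to Beck, and Beck reports to Arjun. So Ivan's skip-level manager is Arjun.

Arjun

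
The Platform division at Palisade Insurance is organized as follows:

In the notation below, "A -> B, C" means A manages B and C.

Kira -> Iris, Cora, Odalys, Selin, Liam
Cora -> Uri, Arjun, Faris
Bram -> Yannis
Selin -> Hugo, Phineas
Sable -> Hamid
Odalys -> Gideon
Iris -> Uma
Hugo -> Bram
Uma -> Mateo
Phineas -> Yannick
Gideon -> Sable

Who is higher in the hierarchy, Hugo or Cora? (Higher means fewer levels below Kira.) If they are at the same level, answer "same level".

Cora

Hugo is 2 levels below Kira; Cora is 1. Cora is higher.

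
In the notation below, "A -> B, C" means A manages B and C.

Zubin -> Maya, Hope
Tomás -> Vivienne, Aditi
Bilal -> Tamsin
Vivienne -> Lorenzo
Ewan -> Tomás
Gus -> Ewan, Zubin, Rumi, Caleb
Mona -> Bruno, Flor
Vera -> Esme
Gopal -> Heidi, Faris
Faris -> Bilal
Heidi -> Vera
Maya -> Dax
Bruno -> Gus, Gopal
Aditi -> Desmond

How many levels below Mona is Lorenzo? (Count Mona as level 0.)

Chain from Lorenzo up to Mona: Lorenzo → Vivienne → Tomás → Ewan → Gus → Bruno → Mona. That is 6 steps up, so Lorenzo is 6 levels below Mona.

6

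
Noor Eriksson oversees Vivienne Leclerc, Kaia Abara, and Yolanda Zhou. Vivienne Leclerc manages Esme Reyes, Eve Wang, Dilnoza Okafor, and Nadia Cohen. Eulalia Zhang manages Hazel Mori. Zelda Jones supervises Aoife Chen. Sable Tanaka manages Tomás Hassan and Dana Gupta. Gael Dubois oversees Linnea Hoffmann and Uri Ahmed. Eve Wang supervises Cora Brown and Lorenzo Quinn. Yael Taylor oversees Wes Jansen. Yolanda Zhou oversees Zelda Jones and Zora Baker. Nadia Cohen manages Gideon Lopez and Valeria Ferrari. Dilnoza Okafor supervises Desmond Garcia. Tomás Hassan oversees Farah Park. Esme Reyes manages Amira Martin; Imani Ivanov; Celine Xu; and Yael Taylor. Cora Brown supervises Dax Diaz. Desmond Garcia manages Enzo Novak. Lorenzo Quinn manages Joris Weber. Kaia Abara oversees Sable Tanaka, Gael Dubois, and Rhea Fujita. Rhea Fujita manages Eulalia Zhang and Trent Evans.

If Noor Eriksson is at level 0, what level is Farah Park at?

Chain from Farah Park up to Noor Eriksson: Farah Park → Tomás Hassan → Sable Tanaka → Kaia Abara → Noor Eriksson. That is 4 steps up, so Farah Park is 4 levels below Noor Eriksson.

4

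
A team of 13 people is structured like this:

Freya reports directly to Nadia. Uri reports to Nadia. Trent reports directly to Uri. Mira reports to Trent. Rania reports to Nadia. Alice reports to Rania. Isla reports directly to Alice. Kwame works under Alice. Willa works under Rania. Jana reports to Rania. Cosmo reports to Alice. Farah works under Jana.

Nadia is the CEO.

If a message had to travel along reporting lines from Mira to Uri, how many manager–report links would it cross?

Mira is in Uri's organization: the chain from Mira up to Uri is Mira → Trent → Uri, which is 2 links.

2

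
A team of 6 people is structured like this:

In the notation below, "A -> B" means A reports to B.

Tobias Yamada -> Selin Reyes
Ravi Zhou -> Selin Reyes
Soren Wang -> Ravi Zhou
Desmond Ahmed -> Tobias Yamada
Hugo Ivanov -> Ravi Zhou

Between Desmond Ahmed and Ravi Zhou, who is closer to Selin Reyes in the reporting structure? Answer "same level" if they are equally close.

Ravi Zhou

Desmond Ahmed is 2 levels below Selin Reyes; Ravi Zhou is 1. Ravi Zhou is higher.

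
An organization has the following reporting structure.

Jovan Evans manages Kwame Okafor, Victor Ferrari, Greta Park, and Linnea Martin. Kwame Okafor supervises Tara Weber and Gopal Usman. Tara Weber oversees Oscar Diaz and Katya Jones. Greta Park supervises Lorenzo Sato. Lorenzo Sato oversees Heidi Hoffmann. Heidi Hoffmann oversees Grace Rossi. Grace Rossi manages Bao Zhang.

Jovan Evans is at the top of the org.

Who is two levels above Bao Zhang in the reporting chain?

Bao Zhang reports to Grace Rossi, and Grace Rossi reports to Heidi Hoffmann. So Bao Zhang's skip-level manager is Heidi Hoffmann.

Heidi Hoffmann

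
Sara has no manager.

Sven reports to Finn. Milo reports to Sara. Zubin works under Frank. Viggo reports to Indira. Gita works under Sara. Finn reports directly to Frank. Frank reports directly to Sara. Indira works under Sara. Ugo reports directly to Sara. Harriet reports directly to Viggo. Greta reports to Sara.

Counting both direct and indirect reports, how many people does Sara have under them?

Sara directly manages Indira, Greta, Frank, Ugo, Gita, Milo. Under Indira: Viggo, Harriet (2). Greta has no reports. Under Frank: Zubin, Finn, Sven (3). Ugo has no reports. Gita has no reports. Milo has no reports. So Sara's organization is 6 direct reports plus everyone under them: 3 + 1 + 4 + 1 + 1 + 1 = 11.

11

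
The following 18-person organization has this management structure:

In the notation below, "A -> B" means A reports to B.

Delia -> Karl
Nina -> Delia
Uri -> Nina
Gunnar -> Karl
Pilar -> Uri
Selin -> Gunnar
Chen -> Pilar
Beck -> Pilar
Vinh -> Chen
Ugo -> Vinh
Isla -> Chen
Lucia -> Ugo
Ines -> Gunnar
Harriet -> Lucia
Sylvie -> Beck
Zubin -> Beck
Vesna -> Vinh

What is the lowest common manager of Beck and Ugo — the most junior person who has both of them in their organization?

Beck's chain of managers is Pilar, Uri, Nina, Delia, Karl. Ugo's chain of managers is Vinh, Chen, Pilar, Uri, Nina, Delia, Karl. The first manager that appears in both chains is Pilar.

Pilar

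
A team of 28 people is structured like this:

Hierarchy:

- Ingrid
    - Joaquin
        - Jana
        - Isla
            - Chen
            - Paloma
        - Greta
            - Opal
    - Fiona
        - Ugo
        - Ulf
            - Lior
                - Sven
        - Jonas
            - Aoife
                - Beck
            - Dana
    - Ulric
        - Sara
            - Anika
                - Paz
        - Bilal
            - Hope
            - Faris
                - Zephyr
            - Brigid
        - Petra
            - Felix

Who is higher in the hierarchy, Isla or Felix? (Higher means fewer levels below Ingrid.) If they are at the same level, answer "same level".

Isla

Isla is 2 levels below Ingrid; Felix is 3. Isla is higher.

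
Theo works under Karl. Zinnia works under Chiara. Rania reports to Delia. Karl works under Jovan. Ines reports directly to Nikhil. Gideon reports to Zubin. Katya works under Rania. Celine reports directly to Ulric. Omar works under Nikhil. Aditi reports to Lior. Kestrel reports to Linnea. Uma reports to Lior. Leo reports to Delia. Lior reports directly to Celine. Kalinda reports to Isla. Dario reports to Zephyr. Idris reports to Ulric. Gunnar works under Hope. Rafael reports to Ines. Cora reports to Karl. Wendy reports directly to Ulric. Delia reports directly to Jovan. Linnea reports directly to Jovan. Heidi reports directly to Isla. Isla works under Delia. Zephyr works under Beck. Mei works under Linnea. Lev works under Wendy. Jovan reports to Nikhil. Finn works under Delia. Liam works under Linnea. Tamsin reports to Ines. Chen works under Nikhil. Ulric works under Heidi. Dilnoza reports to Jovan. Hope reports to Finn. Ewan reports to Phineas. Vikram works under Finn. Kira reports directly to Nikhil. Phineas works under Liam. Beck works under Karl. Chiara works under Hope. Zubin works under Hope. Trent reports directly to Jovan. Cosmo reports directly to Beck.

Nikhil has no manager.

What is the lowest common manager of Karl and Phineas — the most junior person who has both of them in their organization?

Karl's chain of managers is Jovan, Nikhil. Phineas's chain of managers is Liam, Linnea, Jovan, Nikhil. The first manager that appears in both chains is Jovan.

Jovan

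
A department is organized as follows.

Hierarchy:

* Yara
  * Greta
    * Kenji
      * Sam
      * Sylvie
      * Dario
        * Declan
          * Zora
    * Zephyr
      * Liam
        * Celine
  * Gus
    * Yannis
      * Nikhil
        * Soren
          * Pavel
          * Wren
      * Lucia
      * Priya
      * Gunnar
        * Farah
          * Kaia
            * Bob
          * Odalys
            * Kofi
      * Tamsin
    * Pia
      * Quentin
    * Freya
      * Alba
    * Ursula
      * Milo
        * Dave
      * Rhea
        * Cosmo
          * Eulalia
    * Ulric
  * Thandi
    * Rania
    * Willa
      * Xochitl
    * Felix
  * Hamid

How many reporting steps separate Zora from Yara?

5

Chain from Zora up to Yara: Zora → Declan → Dario → Kenji → Greta → Yara. That is 5 steps up, so Zora is 5 levels below Yara.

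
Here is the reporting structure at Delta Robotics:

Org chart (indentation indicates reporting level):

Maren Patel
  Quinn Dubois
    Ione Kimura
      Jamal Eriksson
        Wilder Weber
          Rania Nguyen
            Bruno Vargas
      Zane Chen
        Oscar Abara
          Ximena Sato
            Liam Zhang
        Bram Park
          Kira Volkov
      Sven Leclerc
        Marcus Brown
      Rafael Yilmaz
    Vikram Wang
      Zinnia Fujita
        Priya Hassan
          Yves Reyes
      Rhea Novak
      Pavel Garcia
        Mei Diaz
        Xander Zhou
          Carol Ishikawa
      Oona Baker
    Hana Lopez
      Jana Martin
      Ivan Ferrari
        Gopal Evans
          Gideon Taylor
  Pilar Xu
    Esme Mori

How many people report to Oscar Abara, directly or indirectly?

Oscar Abara directly manages Ximena Sato. Under Ximena Sato: Liam Zhang (1). That's 2 in total.

2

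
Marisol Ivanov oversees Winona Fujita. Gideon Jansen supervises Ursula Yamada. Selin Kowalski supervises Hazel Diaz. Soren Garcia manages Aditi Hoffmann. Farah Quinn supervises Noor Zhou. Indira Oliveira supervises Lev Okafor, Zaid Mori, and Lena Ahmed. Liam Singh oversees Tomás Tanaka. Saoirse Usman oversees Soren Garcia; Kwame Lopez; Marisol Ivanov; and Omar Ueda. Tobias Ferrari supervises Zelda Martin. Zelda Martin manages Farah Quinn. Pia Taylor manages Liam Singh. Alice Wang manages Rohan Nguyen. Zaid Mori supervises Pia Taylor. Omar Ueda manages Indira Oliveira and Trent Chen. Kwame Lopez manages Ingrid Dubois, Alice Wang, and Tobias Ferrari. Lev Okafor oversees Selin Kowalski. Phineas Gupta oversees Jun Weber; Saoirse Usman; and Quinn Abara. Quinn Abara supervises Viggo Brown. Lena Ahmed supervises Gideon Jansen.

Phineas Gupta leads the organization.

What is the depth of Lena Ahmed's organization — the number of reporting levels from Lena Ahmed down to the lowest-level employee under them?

2

The longest chain under Lena Ahmed runs Lena Ahmed → Gideon Jansen → Ursula Yamada, which is 2 levels below Lena Ahmed.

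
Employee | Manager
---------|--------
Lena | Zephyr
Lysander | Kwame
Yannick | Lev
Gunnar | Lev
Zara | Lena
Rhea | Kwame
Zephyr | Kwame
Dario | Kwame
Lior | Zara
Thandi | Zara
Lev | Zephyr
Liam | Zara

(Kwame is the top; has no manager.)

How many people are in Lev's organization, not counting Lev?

2

Lev directly manages Yannick, Gunnar. Yannick has no reports. Gunnar has no reports. So Lev's organization is 2 direct reports plus everyone under them: 1 + 1 = 2.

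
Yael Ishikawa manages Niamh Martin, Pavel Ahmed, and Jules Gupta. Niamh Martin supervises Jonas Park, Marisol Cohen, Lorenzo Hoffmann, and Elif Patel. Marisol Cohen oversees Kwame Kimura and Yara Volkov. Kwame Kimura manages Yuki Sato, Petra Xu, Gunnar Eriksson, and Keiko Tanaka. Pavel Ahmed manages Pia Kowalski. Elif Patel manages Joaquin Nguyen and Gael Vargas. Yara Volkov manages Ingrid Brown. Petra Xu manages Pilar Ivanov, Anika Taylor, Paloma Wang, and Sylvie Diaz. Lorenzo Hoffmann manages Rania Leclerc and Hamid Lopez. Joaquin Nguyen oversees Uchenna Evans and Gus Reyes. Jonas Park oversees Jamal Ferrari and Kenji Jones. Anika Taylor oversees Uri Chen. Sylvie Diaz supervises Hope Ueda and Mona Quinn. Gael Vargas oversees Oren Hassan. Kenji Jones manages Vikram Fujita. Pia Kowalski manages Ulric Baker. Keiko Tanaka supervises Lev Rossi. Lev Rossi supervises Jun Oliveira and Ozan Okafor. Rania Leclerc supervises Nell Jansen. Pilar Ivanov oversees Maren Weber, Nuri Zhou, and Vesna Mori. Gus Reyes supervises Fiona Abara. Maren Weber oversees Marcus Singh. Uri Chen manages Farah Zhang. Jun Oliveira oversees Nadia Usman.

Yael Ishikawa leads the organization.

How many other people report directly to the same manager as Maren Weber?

Maren Weber reports to Pilar Ivanov. Pilar Ivanov's other direct reports are Nuri Zhou, Vesna Mori — 2 peers.

2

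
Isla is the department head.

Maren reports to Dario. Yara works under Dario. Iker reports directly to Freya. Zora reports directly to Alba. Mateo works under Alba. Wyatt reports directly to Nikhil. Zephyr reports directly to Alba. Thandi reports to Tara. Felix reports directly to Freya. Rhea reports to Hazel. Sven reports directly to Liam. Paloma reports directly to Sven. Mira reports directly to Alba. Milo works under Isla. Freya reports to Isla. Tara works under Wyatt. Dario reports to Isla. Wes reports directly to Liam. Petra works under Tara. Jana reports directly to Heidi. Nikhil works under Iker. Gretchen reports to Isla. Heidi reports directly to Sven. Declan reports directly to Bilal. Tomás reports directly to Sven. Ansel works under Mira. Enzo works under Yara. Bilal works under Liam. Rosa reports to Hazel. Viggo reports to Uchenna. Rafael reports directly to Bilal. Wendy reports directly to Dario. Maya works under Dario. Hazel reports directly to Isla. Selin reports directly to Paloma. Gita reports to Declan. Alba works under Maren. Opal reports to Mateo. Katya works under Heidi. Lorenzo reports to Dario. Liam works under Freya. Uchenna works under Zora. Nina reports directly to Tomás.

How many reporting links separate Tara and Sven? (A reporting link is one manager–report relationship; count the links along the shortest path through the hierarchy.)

6

Tara is 4 levels below Freya, and Sven is 2 levels below Freya (their lowest common manager). The shortest path runs up from Tara to Freya and back down to Sven: 4 + 2 = 6 links.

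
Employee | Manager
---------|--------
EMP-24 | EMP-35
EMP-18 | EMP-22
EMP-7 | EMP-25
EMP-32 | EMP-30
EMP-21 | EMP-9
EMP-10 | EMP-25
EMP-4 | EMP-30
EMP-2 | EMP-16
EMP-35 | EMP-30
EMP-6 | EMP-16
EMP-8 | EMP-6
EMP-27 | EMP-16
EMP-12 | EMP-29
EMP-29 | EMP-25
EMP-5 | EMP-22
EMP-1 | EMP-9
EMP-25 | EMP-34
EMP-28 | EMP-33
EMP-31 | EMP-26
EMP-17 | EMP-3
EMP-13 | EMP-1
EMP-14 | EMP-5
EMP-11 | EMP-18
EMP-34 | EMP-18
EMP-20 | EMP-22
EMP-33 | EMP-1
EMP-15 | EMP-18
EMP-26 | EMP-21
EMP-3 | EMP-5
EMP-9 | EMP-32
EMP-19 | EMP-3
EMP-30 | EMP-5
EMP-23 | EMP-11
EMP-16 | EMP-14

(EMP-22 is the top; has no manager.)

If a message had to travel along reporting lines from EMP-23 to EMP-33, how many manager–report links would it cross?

EMP-23 is 3 levels below EMP-22, and EMP-33 is 6 levels below EMP-22 (their lowest common manager). The shortest path runs up from EMP-23 to EMP-22 and back down to EMP-33: 3 + 6 = 9 links.

9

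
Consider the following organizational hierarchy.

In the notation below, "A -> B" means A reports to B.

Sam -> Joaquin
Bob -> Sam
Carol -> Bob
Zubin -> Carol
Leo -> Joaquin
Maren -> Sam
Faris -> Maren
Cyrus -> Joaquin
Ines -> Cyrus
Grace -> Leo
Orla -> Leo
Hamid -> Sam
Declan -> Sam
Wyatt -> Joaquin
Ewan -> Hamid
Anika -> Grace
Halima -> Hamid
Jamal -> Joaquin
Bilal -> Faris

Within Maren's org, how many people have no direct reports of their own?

1

The only person in Maren's organization with no one reporting to them is Bilal. That is 1.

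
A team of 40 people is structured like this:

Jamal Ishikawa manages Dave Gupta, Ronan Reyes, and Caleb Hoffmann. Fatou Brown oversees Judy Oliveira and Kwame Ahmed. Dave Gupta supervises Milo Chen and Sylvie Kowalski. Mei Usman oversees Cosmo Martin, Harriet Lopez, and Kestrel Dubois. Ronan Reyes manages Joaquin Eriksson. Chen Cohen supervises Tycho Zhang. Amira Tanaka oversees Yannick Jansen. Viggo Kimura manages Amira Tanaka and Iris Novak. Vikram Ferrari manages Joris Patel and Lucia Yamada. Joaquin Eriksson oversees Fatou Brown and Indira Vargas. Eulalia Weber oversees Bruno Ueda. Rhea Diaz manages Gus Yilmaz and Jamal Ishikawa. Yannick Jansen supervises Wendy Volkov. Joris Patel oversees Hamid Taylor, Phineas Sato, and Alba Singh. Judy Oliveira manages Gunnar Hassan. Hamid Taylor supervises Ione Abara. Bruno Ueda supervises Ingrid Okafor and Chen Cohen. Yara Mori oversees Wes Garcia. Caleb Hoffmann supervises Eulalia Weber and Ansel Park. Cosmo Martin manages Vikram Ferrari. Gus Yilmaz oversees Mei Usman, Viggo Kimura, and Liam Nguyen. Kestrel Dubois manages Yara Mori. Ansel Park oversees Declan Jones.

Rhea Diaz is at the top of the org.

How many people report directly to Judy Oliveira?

1

Judy Oliveira directly manages Gunnar Hassan. That is 1 direct report.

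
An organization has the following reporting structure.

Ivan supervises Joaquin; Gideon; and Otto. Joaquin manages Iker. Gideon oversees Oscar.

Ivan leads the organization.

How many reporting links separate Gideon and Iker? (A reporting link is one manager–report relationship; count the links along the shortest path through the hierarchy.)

Gideon is 1 level below Ivan, and Iker is 2 levels below Ivan (their lowest common manager). The shortest path runs up from Gideon to Ivan and back down to Iker: 1 + 2 = 3 links.

3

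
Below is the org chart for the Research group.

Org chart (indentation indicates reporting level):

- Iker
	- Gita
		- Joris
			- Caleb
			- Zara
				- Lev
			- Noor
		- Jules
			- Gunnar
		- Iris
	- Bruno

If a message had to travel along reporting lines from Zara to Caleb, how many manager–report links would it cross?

Zara is 1 level below Joris, and Caleb is 1 level below Joris (their lowest common manager). The shortest path runs up from Zara to Joris and back down to Caleb: 1 + 1 = 2 links.

2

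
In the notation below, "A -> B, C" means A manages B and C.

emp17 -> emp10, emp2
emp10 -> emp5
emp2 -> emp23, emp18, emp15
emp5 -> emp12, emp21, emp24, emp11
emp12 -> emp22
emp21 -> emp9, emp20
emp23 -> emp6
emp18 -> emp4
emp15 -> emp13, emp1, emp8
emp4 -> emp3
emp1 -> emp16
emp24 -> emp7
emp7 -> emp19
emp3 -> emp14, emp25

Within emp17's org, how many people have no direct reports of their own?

11

The people in emp17's organization with no one reporting to them are emp8, emp16, emp13, emp25, emp14, emp6, emp11, emp19, emp20, emp9, emp22. That is 11.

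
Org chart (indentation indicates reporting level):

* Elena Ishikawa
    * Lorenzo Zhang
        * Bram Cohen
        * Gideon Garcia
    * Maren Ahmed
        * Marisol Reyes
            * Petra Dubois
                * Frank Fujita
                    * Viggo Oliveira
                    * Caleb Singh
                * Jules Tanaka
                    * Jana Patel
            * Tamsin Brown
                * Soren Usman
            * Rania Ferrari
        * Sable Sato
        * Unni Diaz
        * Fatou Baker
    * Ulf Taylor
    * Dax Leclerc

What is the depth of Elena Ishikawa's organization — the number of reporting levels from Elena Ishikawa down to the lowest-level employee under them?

5

The longest chain under Elena Ishikawa runs Elena Ishikawa → Maren Ahmed → Marisol Reyes → Petra Dubois → Jules Tanaka → Jana Patel, which is 5 levels below Elena Ishikawa.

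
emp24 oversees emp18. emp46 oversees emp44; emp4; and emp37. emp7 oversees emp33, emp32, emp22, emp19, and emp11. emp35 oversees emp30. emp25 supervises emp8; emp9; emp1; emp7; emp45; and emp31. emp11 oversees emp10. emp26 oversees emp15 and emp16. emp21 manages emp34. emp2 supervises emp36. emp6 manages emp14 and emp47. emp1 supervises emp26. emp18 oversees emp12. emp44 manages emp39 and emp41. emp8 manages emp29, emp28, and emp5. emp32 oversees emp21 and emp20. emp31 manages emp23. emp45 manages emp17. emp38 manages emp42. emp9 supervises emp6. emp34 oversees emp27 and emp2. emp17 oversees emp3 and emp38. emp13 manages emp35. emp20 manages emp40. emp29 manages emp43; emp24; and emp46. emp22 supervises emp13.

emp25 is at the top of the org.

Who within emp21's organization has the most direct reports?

emp34

Direct-report counts within emp21's organization: emp21 has 1; emp34 has 2; emp2 has 1. The largest is 2, held by emp34.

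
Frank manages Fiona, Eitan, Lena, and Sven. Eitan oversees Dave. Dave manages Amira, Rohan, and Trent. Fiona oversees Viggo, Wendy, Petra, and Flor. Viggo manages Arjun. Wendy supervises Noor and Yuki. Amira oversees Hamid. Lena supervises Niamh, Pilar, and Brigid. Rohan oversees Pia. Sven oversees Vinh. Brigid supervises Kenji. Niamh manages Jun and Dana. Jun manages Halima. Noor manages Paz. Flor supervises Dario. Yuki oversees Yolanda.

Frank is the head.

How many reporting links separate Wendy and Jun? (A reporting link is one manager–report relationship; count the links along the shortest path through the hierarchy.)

Wendy is 2 levels below Frank, and Jun is 3 levels below Frank (their lowest common manager). The shortest path runs up from Wendy to Frank and back down to Jun: 2 + 3 = 5 links.

5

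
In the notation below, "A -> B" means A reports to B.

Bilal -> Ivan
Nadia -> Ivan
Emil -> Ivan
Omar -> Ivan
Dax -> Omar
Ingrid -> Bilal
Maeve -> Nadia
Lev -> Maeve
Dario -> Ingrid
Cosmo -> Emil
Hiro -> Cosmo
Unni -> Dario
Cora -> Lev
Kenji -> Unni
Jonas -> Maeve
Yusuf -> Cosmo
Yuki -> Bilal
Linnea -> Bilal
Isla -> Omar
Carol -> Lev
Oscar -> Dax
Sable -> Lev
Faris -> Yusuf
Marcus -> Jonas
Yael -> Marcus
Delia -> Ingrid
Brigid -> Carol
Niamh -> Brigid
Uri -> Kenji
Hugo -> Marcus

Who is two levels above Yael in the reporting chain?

Yael reports to Marcus, and Marcus reports to Jonas. So Yael's skip-level manager is Jonas.

Jonas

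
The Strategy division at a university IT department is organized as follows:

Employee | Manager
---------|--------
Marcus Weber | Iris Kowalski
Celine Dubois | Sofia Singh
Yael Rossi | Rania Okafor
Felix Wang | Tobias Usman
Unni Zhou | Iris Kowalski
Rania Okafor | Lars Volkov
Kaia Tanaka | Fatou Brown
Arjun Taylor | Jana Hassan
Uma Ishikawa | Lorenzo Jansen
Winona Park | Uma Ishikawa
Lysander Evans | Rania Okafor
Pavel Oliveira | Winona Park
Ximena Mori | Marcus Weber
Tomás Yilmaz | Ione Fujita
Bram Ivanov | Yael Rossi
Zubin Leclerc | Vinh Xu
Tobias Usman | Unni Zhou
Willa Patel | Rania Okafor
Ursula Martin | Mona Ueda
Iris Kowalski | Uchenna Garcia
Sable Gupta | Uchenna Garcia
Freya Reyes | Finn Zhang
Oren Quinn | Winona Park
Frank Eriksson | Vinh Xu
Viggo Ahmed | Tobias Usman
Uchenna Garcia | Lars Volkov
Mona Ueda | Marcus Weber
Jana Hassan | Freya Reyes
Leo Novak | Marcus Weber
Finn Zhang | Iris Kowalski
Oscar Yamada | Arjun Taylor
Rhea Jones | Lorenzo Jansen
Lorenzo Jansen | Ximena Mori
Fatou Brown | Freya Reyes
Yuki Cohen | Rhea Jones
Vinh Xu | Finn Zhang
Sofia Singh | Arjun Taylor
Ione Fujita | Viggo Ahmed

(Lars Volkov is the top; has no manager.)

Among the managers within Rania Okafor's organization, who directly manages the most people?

Direct-report counts within Rania Okafor's organization: Rania Okafor has 3; Yael Rossi has 1. The largest is 3, held by Rania Okafor.

Rania Okafor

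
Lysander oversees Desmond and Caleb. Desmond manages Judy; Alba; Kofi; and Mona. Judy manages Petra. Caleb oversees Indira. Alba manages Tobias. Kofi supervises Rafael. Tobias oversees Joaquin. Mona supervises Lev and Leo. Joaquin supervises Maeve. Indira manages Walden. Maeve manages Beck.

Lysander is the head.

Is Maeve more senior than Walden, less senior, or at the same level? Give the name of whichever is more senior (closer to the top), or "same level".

Walden

Maeve is 5 levels below Lysander; Walden is 3. Walden is higher.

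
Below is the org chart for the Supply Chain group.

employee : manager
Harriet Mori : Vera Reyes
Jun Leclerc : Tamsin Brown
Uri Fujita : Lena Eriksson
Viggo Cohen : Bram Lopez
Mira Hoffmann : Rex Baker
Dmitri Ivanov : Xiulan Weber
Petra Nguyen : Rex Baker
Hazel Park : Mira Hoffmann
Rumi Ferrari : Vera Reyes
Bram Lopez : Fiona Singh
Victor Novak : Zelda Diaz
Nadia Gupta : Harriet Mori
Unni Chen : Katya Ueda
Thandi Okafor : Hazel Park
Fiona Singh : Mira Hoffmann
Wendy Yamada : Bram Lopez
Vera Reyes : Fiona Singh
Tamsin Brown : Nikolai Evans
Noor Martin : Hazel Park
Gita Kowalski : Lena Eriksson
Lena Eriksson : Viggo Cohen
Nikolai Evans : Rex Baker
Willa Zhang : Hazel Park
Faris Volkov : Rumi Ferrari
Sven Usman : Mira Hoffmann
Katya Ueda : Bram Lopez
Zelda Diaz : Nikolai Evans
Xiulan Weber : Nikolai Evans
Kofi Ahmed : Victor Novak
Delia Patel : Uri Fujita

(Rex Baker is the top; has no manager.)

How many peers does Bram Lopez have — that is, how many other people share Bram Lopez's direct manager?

Bram Lopez reports to Fiona Singh. Fiona Singh's other direct reports are Vera Reyes — 1 peer.

1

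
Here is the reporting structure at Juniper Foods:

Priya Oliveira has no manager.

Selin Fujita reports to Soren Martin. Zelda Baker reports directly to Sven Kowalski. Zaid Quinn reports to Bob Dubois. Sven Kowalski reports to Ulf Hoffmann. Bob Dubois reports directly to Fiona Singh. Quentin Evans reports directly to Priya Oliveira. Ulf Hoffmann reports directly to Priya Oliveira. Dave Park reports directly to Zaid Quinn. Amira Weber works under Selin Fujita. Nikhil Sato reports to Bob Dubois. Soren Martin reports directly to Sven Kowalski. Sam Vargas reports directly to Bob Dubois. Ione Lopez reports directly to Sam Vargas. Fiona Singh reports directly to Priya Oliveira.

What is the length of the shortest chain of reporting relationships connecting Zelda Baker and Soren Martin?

Zelda Baker is 1 level below Sven Kowalski, and Soren Martin is 1 level below Sven Kowalski (their lowest common manager). The shortest path runs up from Zelda Baker to Sven Kowalski and back down to Soren Martin: 1 + 1 = 2 links.

2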